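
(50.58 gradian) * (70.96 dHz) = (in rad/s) 5.638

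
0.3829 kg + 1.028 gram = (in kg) 0.3839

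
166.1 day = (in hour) 3986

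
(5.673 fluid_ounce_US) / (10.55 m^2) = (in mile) 9.881e-09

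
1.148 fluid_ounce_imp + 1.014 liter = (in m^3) 0.001047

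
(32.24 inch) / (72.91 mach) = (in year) 1.046e-12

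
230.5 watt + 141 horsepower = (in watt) 1.054e+05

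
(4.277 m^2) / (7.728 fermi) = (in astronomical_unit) 3700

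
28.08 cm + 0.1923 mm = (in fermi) 2.81e+14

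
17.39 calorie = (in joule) 72.76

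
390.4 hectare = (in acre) 964.7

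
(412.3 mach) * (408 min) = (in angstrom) 3.437e+19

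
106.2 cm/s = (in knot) 2.064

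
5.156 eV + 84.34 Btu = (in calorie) 2.127e+04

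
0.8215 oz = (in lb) 0.05134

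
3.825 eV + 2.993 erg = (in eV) 1.868e+12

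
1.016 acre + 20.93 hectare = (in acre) 52.74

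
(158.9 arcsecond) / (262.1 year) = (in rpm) 8.9e-13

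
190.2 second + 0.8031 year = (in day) 293.1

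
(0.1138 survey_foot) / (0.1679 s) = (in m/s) 0.2066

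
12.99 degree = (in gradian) 14.43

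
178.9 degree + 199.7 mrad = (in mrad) 3322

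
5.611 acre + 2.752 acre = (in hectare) 3.384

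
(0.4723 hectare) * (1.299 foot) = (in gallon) 4.94e+05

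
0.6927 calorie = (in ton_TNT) 6.927e-10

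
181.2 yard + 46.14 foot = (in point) 5.095e+05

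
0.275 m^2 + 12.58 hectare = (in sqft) 1.354e+06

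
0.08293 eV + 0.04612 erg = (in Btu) 4.371e-12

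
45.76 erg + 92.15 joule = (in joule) 92.15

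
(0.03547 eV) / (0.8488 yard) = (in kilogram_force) 7.466e-22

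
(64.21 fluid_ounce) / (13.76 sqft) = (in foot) 0.004874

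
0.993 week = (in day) 6.951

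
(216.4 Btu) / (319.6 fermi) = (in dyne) 7.144e+22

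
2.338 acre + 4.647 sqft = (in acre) 2.338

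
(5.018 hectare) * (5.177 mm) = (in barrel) 1634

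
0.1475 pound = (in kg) 0.0669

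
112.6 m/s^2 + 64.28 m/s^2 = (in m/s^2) 176.9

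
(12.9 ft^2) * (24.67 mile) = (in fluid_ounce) 1.609e+09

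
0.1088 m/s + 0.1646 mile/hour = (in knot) 0.3545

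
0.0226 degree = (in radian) 0.0003944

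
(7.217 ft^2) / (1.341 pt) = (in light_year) 1.498e-13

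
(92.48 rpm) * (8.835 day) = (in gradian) 4.706e+08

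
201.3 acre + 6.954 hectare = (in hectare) 88.42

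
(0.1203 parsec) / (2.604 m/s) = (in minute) 2.376e+13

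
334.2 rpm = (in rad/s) 35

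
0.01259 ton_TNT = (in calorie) 1.259e+07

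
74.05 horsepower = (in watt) 5.522e+04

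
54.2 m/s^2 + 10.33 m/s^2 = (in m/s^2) 64.53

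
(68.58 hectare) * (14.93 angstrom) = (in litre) 1.024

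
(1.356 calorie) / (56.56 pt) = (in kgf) 28.99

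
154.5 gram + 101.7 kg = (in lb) 224.6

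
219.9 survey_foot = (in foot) 219.9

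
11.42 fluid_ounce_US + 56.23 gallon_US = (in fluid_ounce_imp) 7503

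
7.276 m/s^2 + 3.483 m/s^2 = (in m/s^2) 10.76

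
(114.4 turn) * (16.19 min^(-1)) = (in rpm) 1852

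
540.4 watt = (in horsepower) 0.7247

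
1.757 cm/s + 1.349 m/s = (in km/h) 4.92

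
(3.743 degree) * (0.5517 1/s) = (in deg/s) 2.065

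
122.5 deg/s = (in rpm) 20.42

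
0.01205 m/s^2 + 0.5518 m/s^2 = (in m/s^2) 0.5638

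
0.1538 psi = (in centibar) 1.06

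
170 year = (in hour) 1.489e+06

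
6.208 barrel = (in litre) 987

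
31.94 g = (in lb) 0.07042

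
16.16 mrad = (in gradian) 1.029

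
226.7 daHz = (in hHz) 22.67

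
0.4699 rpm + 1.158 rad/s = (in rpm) 11.53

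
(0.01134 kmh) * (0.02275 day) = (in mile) 0.003847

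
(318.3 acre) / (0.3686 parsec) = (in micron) 0.0001133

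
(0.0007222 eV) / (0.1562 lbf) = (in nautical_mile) 8.992e-26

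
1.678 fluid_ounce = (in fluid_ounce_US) 1.678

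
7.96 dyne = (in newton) 7.96e-05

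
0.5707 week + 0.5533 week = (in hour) 188.8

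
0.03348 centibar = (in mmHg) 0.2511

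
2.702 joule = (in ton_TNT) 6.458e-10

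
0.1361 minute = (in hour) 0.002268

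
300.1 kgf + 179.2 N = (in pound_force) 701.9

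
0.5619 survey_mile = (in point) 2.563e+06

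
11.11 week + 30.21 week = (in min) 4.165e+05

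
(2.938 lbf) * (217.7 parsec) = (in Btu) 8.321e+16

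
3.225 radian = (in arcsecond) 6.652e+05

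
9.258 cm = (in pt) 262.4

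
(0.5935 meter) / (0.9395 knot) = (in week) 2.03e-06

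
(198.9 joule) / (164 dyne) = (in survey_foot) 3.979e+05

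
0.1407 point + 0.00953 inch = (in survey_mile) 1.813e-07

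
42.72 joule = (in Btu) 0.04049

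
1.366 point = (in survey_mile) 2.994e-07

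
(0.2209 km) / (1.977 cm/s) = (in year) 0.0003543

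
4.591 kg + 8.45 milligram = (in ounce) 161.9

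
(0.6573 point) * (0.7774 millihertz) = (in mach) 5.294e-10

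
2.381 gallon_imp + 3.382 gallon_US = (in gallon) 6.241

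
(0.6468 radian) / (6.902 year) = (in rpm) 2.838e-08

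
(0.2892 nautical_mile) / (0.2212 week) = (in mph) 0.008956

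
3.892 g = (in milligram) 3892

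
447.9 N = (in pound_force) 100.7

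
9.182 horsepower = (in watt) 6847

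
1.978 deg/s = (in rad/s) 0.03452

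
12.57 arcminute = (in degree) 0.2095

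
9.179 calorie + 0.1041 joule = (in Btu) 0.0365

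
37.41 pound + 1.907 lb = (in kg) 17.83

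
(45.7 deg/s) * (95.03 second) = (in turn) 12.06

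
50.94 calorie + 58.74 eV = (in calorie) 50.94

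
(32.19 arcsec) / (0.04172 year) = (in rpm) 1.133e-09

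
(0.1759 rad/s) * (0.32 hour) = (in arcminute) 6.966e+05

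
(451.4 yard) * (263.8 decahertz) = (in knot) 2.117e+06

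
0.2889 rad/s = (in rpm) 2.759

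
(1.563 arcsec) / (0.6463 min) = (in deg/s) 1.12e-05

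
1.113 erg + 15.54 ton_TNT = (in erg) 6.502e+17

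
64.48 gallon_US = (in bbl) 1.535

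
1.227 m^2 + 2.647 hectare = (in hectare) 2.647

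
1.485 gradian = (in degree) 1.337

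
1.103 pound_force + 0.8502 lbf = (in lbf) 1.953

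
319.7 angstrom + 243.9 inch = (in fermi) 6.195e+15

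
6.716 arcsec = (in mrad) 0.03256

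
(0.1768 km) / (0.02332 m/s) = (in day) 0.08775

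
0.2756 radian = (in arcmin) 947.4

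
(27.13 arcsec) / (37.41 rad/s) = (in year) 1.115e-13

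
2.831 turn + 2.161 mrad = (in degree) 1019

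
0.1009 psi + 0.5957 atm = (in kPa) 61.05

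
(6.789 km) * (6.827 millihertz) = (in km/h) 166.9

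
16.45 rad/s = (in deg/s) 942.5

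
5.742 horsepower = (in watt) 4282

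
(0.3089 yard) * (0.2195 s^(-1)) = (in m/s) 0.062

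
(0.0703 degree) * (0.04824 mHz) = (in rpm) 5.652e-07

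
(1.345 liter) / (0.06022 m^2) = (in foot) 0.07328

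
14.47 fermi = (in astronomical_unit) 9.673e-26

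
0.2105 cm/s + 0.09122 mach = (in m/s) 31.06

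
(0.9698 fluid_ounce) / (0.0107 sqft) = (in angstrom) 2.885e+08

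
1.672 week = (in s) 1.011e+06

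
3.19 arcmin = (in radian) 0.0009279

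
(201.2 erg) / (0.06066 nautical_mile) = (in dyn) 0.01791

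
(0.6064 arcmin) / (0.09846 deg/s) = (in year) 3.255e-09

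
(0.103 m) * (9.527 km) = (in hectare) 0.09813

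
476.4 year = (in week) 2.484e+04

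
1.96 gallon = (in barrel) 0.04667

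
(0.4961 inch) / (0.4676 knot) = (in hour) 1.455e-05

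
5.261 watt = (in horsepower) 0.007055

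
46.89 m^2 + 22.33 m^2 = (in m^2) 69.22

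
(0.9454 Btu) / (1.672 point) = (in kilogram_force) 1.724e+05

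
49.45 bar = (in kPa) 4945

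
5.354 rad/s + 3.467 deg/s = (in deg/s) 310.2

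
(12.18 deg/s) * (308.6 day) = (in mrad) 5.668e+09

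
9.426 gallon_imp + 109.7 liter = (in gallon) 40.3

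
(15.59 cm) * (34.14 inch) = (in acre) 3.341e-05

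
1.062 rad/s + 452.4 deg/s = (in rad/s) 8.958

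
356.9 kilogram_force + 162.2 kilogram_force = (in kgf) 519.1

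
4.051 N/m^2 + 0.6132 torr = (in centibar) 0.0858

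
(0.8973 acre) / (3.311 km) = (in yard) 1.199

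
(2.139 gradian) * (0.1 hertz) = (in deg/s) 0.1925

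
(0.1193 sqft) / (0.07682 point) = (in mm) 4.09e+05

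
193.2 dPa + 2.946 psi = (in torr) 152.5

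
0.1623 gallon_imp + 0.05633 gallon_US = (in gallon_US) 0.2512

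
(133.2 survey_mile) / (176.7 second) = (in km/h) 4367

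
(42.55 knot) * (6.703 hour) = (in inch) 2.08e+07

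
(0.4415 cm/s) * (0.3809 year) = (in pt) 1.503e+08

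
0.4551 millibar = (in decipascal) 455.1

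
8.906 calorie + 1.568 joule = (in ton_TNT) 9.281e-09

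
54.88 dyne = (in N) 0.0005488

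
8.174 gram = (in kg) 0.008174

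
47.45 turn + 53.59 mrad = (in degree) 1.709e+04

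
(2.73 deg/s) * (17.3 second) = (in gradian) 52.48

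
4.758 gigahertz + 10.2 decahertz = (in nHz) 4.758e+18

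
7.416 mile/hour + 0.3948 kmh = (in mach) 0.01006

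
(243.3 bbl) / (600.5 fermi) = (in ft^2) 6.934e+14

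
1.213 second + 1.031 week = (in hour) 173.2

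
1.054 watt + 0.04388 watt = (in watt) 1.098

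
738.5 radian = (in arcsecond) 1.523e+08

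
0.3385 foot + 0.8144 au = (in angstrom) 1.218e+21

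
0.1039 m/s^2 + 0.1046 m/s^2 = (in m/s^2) 0.2085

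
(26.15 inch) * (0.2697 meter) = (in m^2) 0.1791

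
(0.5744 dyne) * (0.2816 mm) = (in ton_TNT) 3.866e-19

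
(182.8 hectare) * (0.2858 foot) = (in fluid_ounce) 5.385e+09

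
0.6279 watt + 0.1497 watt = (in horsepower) 0.001043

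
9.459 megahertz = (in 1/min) 5.675e+08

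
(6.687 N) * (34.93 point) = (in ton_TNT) 1.969e-11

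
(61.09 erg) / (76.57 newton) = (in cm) 7.978e-06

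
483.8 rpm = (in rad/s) 50.66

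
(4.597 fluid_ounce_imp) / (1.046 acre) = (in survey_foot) 1.012e-07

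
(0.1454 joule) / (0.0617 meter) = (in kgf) 0.2403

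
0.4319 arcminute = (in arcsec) 25.91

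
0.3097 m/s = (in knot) 0.602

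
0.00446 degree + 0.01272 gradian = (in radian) 0.0002776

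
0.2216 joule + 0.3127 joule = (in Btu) 0.0005064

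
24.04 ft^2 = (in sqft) 24.04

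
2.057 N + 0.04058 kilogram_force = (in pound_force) 0.5519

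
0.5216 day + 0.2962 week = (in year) 0.00711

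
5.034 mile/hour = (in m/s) 2.25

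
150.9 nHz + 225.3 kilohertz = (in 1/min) 1.352e+07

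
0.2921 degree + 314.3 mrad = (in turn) 0.05083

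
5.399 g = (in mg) 5399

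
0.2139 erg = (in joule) 2.139e-08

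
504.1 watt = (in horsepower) 0.676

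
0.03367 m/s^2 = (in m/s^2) 0.03367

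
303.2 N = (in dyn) 3.032e+07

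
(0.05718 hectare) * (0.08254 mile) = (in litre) 7.596e+07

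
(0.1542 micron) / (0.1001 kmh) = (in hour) 1.54e-09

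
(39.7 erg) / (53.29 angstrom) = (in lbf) 167.5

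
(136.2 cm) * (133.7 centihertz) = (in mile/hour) 4.073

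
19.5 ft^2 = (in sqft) 19.5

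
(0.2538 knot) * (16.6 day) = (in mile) 116.4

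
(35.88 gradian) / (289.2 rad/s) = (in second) 0.001949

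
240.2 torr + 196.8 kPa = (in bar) 2.288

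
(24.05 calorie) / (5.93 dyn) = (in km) 1697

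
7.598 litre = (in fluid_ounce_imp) 267.4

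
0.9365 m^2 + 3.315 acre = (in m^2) 1.342e+04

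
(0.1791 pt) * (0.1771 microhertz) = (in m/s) 1.119e-11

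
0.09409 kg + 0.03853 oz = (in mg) 9.518e+04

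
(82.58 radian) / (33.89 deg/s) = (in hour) 0.03878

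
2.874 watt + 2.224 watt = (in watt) 5.098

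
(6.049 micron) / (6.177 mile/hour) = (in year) 6.946e-14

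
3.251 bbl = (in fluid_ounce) 1.748e+04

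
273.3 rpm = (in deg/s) 1640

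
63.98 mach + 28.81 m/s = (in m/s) 2.181e+04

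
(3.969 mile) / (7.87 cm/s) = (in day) 0.9394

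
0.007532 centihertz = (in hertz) 7.532e-05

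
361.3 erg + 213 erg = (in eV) 3.584e+14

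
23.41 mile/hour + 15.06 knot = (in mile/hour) 40.74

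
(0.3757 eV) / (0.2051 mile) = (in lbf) 4.1e-23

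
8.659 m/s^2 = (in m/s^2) 8.659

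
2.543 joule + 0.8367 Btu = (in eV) 5.526e+21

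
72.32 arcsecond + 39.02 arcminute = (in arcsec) 2414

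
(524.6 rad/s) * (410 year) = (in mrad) 6.783e+15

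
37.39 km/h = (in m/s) 10.39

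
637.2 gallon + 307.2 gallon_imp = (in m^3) 3.809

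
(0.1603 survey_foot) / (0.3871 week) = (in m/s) 2.087e-07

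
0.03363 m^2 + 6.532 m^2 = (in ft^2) 70.67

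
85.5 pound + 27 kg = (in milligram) 6.578e+07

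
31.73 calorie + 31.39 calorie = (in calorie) 63.12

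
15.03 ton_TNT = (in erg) 6.289e+17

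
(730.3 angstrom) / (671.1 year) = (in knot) 6.708e-18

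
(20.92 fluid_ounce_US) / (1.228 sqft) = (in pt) 15.37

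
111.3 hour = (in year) 0.01271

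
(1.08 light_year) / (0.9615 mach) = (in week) 5.16e+07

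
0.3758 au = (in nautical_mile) 3.036e+07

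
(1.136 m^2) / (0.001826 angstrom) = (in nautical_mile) 3.359e+09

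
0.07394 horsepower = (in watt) 55.14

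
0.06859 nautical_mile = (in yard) 138.9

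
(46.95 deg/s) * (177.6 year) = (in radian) 4.589e+09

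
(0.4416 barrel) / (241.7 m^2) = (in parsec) 9.414e-21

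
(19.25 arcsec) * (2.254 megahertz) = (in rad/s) 210.4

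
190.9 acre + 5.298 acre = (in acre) 196.2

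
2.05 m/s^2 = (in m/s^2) 2.05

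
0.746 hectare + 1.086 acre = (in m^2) 1.185e+04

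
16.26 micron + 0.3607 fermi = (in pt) 0.04609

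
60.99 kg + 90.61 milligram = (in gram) 6.099e+04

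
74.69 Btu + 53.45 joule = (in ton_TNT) 1.885e-05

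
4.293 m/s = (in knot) 8.345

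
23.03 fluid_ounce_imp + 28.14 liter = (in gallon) 7.607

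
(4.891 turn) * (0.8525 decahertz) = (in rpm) 2502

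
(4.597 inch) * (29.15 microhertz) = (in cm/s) 0.0003404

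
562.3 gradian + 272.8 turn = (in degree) 9.871e+04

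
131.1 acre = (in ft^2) 5.711e+06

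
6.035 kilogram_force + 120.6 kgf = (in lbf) 279.2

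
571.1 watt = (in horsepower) 0.7659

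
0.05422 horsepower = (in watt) 40.43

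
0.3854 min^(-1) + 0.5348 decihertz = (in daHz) 0.00599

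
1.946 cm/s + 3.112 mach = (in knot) 2060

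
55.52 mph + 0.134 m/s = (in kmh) 89.83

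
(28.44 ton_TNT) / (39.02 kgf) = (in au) 0.002079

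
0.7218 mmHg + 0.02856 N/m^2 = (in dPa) 962.6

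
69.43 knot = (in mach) 0.1049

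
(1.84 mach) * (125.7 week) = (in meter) 4.763e+10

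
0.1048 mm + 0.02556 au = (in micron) 3.824e+15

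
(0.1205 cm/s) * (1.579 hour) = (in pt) 1.942e+04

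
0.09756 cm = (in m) 0.0009756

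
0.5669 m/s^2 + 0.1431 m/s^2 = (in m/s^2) 0.71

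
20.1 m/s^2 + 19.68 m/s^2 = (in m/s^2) 39.78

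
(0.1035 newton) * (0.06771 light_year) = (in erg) 6.63e+20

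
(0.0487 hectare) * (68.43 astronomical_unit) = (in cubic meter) 4.985e+15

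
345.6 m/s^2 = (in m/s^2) 345.6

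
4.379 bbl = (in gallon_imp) 153.1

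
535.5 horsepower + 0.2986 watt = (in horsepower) 535.5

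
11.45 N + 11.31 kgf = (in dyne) 1.224e+07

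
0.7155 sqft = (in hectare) 6.647e-06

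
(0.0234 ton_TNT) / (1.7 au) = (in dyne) 38.5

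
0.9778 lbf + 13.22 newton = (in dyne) 1.757e+06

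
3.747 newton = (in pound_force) 0.8424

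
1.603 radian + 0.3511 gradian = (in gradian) 102.4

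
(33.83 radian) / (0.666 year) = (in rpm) 1.538e-05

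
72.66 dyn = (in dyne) 72.66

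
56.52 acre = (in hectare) 22.87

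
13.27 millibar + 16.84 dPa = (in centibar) 1.329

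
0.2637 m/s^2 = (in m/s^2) 0.2637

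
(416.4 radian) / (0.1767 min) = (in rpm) 375.1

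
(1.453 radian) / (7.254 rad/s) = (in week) 3.312e-07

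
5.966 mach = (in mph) 4544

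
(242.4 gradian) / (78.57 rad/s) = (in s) 0.04846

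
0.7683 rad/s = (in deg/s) 44.02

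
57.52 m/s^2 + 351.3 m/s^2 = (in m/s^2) 408.8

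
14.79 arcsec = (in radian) 7.17e-05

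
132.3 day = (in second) 1.143e+07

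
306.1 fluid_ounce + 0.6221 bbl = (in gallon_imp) 23.75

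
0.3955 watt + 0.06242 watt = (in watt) 0.4579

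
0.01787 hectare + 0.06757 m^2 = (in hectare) 0.01788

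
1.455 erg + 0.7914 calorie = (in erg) 3.311e+07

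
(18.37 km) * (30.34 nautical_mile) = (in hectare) 1.032e+05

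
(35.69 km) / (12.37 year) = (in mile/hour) 0.0002047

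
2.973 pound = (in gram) 1349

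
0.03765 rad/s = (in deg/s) 2.157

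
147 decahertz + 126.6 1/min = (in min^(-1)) 8.833e+04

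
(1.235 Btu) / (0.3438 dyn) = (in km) 3.79e+05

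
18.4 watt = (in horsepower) 0.02467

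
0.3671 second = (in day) 4.249e-06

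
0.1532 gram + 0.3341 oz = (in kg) 0.009625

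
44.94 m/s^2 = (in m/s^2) 44.94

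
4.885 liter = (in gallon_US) 1.29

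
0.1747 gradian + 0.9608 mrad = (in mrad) 3.705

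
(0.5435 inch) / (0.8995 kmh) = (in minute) 0.0009208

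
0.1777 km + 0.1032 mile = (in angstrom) 3.438e+12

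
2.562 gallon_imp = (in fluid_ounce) 393.8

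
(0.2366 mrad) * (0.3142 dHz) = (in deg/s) 0.0004259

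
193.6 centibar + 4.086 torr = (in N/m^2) 1.941e+05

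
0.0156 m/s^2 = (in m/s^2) 0.0156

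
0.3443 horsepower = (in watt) 256.7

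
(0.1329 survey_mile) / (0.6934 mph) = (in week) 0.001141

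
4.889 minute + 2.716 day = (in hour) 65.27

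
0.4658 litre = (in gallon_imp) 0.1025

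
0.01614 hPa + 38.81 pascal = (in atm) 0.000399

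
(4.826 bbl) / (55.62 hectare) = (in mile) 8.572e-10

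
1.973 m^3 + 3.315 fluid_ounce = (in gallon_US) 521.2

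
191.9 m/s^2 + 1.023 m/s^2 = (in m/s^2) 192.9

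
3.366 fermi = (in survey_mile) 2.092e-18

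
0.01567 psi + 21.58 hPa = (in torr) 17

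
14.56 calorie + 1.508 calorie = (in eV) 4.196e+20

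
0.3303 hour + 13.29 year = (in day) 4851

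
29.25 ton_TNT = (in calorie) 2.925e+10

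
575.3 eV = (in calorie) 2.203e-17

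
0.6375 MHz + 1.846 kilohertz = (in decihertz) 6.393e+06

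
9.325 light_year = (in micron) 8.822e+22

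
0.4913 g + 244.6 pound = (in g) 1.109e+05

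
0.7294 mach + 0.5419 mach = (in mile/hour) 968.3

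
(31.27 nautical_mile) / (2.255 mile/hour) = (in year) 0.001822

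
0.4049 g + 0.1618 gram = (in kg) 0.0005667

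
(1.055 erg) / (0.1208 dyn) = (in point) 247.6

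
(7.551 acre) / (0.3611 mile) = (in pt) 1.491e+05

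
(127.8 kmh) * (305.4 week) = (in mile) 4.074e+06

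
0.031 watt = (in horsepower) 4.157e-05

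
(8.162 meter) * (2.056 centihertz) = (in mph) 0.3754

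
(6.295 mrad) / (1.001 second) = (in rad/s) 0.006289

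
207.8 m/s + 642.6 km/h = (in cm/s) 3.863e+04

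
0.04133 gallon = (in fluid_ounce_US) 5.29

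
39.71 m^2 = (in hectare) 0.003971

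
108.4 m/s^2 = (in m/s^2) 108.4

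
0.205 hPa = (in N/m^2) 20.5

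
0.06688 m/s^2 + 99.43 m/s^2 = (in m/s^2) 99.5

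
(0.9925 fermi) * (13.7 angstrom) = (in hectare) 1.36e-28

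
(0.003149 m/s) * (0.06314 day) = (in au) 1.148e-10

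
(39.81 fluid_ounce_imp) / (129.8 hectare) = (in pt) 2.47e-06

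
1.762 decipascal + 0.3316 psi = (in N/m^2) 2286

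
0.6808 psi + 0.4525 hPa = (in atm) 0.04677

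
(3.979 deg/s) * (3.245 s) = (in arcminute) 774.7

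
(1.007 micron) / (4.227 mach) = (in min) 1.166e-11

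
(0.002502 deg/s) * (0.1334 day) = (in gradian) 32.04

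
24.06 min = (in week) 0.002387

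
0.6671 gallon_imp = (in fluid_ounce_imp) 106.7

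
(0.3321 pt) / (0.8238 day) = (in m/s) 1.646e-09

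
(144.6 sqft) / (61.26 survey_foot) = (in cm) 71.95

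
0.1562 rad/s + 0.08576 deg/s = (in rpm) 1.506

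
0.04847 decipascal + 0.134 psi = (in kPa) 0.9239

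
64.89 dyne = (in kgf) 6.617e-05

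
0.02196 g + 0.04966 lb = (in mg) 2.255e+04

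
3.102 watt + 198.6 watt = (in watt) 201.7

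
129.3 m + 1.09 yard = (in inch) 5130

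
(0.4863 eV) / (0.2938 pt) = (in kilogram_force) 7.666e-17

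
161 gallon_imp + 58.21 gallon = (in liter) 952.3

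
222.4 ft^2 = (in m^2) 20.66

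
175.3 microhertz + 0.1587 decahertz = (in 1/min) 95.23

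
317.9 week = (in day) 2225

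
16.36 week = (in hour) 2748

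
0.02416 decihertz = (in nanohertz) 2.416e+06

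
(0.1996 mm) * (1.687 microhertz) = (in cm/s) 3.367e-08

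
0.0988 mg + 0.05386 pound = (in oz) 0.8618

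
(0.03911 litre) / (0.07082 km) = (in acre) 1.365e-10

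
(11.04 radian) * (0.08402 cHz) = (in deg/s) 0.5315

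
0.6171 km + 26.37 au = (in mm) 3.945e+15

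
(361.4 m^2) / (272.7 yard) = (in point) 4108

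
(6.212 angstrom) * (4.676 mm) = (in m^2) 2.905e-12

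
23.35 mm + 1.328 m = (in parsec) 4.379e-17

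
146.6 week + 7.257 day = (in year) 2.831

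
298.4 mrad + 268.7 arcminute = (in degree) 21.58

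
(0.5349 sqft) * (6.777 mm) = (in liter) 0.3368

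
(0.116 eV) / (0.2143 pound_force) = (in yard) 2.132e-20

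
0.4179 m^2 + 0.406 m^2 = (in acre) 0.0002036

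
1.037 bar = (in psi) 15.04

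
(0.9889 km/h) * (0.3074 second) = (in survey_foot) 0.277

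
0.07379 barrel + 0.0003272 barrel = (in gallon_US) 3.113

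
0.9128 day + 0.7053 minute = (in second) 7.891e+04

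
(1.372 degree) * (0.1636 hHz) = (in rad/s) 0.3918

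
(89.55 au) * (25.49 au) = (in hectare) 5.108e+21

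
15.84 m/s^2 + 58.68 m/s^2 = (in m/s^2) 74.52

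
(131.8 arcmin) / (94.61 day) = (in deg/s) 2.687e-07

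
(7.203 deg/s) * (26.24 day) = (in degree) 1.633e+07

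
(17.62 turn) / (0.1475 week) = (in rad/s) 0.001241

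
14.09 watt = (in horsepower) 0.0189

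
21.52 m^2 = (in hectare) 0.002152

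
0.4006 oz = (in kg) 0.01136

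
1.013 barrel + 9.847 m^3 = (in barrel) 62.95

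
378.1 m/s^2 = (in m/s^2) 378.1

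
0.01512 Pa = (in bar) 1.512e-07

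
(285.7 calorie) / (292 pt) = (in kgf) 1183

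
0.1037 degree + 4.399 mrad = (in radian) 0.006209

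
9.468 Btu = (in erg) 9.989e+10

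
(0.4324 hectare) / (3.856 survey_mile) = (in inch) 27.43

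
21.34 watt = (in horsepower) 0.02862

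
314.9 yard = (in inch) 1.134e+04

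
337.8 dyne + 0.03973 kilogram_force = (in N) 0.393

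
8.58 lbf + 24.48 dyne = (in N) 38.17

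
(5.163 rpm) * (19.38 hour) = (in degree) 2.161e+06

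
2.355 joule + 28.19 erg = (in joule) 2.355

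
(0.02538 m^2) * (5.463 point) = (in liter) 0.04891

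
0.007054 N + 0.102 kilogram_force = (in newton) 1.007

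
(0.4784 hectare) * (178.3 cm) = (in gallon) 2.253e+06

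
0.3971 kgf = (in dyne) 3.894e+05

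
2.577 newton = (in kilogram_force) 0.2628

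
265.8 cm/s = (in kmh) 9.569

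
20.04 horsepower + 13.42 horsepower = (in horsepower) 33.46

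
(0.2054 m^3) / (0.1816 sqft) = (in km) 0.01217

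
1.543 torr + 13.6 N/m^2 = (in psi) 0.03181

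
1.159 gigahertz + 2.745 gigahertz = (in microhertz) 3.904e+15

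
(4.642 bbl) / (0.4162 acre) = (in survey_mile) 2.723e-07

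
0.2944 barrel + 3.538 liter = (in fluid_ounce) 1702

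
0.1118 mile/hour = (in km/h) 0.1799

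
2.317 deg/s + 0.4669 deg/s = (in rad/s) 0.04859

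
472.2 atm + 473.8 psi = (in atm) 504.4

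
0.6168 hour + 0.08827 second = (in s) 2221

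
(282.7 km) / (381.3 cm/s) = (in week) 0.1226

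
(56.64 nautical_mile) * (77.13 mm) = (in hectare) 0.8091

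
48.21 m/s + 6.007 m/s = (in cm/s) 5422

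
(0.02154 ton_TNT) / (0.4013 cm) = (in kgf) 2.29e+09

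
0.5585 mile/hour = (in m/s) 0.2497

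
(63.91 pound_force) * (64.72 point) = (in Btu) 0.006152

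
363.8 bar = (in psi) 5276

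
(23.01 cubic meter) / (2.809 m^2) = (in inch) 322.5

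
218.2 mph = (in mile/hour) 218.2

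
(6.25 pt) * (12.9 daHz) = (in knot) 0.5529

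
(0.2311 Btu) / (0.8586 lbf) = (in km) 0.06384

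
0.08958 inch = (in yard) 0.002488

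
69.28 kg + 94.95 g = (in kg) 69.37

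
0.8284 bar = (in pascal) 8.284e+04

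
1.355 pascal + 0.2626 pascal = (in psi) 0.0002346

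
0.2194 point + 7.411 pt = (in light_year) 2.845e-19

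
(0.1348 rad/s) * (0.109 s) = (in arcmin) 50.51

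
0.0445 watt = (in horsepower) 5.968e-05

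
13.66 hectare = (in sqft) 1.47e+06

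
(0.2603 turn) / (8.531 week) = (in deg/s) 1.816e-05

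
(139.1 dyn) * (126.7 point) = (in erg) 621.7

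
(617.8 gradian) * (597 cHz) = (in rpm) 553.2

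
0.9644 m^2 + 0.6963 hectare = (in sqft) 7.496e+04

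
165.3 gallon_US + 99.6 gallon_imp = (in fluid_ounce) 3.647e+04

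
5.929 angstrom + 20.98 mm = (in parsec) 6.799e-19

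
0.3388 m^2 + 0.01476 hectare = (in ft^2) 1592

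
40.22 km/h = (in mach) 0.03281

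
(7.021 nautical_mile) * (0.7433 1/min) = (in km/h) 579.9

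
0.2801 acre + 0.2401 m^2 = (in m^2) 1134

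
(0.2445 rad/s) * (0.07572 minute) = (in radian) 1.111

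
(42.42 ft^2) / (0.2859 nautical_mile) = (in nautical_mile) 4.019e-06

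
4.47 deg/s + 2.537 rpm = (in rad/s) 0.3437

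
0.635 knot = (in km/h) 1.176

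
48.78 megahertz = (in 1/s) 4.878e+07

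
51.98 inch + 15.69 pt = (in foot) 4.35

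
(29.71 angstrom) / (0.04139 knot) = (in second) 1.395e-07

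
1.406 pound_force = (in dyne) 6.254e+05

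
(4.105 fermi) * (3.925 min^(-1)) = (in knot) 5.22e-16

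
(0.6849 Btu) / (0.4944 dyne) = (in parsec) 4.737e-09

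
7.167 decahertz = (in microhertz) 7.167e+07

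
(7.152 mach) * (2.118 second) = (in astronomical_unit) 3.448e-08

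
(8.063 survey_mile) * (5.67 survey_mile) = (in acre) 2.926e+04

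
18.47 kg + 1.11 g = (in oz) 651.5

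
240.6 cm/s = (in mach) 0.007066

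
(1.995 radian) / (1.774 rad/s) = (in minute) 0.01874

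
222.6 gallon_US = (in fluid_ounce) 2.849e+04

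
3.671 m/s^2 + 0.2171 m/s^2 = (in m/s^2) 3.888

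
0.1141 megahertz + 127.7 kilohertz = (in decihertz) 2.418e+06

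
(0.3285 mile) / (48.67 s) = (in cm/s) 1086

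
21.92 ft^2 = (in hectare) 0.0002036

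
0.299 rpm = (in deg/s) 1.794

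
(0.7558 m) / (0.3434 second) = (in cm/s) 220.1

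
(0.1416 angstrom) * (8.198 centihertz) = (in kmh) 4.179e-12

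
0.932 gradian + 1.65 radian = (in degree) 95.38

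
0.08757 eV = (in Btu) 1.33e-23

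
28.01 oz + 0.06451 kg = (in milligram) 8.586e+05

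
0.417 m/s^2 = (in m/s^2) 0.417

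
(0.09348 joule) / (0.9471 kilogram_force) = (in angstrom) 1.006e+08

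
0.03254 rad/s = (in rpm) 0.3107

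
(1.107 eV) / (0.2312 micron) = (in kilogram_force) 7.823e-14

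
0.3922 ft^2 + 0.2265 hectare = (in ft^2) 2.438e+04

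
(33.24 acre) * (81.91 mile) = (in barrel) 1.115e+11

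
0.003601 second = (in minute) 6.002e-05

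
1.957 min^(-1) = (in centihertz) 3.262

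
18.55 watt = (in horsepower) 0.02488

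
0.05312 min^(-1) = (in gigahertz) 8.853e-13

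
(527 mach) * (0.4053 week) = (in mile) 2.733e+07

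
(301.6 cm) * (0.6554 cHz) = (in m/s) 0.01977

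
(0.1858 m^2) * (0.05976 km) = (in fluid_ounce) 3.755e+05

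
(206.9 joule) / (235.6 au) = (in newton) 5.87e-12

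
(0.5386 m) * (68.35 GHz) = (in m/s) 3.681e+10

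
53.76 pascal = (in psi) 0.007797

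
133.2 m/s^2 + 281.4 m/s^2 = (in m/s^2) 414.6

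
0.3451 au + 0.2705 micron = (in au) 0.3451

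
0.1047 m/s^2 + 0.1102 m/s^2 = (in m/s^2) 0.2149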